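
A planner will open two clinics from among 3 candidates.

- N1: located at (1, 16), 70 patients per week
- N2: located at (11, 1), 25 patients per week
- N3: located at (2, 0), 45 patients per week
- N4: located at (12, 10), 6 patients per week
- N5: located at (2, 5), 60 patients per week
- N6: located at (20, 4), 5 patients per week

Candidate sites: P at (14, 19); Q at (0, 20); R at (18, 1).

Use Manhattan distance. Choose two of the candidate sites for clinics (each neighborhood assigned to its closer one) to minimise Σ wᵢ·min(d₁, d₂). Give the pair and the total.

{Q, R}, total 2425

Evaluate every pair (each demand assigned to the nearer of the two):
  {Q, R}: total = 2425
  {P, Q}: total = 3056
  {P, R}: total = 3351
Best pair: {Q, R} with total 2425.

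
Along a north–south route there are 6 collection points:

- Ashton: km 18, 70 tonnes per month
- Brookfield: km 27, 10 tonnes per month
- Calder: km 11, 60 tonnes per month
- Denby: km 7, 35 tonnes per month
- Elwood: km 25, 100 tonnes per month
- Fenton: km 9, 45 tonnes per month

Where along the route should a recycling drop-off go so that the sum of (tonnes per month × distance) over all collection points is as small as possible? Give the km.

x = 18

For a sum of weighted absolute distances on a line, the optimum is the weighted median (not the mean). Total weight W = 320; half-weight = 160.
Sort by position and accumulate weight:
  km 7 (Denby, w=35) → cum 35
  km 9 (Fenton, w=45) → cum 80
  km 11 (Calder, w=60) → cum 140
  km 18 (Ashton, w=70) → cum 210  ≥ 160 → median here
  km 25 (Elwood, w=100) → cum 310
  km 27 (Brookfield, w=10) → cum 320
Optimal location: km 18.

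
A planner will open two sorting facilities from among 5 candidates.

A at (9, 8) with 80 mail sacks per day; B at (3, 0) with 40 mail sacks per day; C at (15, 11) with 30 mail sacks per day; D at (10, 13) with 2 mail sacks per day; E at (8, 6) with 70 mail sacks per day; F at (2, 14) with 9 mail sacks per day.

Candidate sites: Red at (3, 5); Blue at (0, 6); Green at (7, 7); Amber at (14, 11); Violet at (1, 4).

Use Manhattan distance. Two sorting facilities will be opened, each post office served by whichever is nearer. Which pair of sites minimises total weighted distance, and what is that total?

Evaluate every pair (each demand assigned to the nearer of the two):
  {Green, Amber}: total = 970
  {Red, Green}: total = 1048
  {Green, Violet}: total = 1097
  {Blue, Green}: total = 1208
  {Red, Amber}: total = 1392
  {Amber, Violet}: total = 1651
  {Blue, Amber}: total = 1692
  {Red, Blue}: total = 2000
  {Red, Violet}: total = 2000
  {Blue, Violet}: total = 2404
Best pair: {Green, Amber} with total 970.

{Green, Amber}, total 970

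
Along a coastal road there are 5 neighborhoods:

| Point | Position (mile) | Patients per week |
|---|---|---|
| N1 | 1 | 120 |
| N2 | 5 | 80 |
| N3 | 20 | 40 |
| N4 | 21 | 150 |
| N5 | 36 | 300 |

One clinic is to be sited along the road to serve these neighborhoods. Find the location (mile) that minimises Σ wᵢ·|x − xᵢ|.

x = 21

For a sum of weighted absolute distances on a line, the optimum is the weighted median (not the mean). Total weight W = 690; half-weight = 345.
Sort by position and accumulate weight:
  mile 1 (N1, w=120) → cum 120
  mile 5 (N2, w=80) → cum 200
  mile 20 (N3, w=40) → cum 240
  mile 21 (N4, w=150) → cum 390  ≥ 345 → median here
  mile 36 (N5, w=300) → cum 690
Optimal location: mile 21.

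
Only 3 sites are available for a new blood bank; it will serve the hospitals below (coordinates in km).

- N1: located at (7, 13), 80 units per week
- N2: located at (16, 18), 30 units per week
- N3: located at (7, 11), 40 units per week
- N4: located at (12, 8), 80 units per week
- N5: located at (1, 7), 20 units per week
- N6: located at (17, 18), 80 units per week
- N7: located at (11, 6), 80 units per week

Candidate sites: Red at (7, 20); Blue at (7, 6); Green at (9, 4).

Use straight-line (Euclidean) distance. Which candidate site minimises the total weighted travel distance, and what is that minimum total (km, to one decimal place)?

Total weighted distance at each candidate:
  Red (7, 20): total = 4503.6
  Blue (7, 6): total = 3332.1
  Green (9, 4): total = 3585.5
Minimum is at Blue with total 3332.1 km.

Blue, total 3332.1 km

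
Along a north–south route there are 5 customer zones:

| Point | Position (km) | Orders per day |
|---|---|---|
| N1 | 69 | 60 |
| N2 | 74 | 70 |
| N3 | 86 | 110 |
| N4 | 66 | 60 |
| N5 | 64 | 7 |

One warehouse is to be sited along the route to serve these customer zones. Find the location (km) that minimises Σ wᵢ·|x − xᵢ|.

x = 74

For a sum of weighted absolute distances on a line, the optimum is the weighted median (not the mean). Total weight W = 307; half-weight = 153.5.
Sort by position and accumulate weight:
  km 64 (N5, w=7) → cum 7
  km 66 (N4, w=60) → cum 67
  km 69 (N1, w=60) → cum 127
  km 74 (N2, w=70) → cum 197  ≥ 153.5 → median here
  km 86 (N3, w=110) → cum 307
Optimal location: km 74.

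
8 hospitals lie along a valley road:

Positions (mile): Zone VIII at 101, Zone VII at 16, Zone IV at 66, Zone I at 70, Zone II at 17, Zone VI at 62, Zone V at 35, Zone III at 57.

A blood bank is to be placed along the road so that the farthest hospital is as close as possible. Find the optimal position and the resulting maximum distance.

location 58.5, max distance 42.5

The 1-center on a line is the midpoint of the two extreme points: leftmost at 16, rightmost at 101.
Optimal location = (16 + 101)/2 = 58.5; maximum distance = (101 − 16)/2 = 42.5.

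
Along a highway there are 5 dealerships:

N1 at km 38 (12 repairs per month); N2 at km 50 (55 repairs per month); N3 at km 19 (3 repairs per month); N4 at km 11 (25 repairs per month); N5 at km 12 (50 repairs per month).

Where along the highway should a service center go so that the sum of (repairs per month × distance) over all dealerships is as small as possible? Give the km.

For a sum of weighted absolute distances on a line, the optimum is the weighted median (not the mean). Total weight W = 145; half-weight = 72.5.
Sort by position and accumulate weight:
  km 11 (N4, w=25) → cum 25
  km 12 (N5, w=50) → cum 75  ≥ 72.5 → median here
  km 19 (N3, w=3) → cum 78
  km 38 (N1, w=12) → cum 90
  km 50 (N2, w=55) → cum 145
Optimal location: km 12.

x = 12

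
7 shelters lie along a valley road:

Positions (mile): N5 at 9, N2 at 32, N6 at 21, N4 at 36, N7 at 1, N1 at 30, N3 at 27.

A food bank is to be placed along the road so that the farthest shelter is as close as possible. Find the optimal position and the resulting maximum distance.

location 18.5, max distance 17.5

The 1-center on a line is the midpoint of the two extreme points: leftmost at 1, rightmost at 36.
Optimal location = (1 + 36)/2 = 18.5; maximum distance = (36 − 1)/2 = 17.5.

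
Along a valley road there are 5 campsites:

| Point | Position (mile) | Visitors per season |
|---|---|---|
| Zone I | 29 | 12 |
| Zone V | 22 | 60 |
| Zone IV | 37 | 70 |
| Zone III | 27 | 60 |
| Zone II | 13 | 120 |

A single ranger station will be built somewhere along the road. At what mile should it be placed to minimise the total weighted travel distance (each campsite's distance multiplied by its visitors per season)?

x = 22

For a sum of weighted absolute distances on a line, the optimum is the weighted median (not the mean). Total weight W = 322; half-weight = 161.
Sort by position and accumulate weight:
  mile 13 (Zone II, w=120) → cum 120
  mile 22 (Zone V, w=60) → cum 180  ≥ 161 → median here
  mile 27 (Zone III, w=60) → cum 240
  mile 29 (Zone I, w=12) → cum 252
  mile 37 (Zone IV, w=70) → cum 322
Optimal location: mile 22.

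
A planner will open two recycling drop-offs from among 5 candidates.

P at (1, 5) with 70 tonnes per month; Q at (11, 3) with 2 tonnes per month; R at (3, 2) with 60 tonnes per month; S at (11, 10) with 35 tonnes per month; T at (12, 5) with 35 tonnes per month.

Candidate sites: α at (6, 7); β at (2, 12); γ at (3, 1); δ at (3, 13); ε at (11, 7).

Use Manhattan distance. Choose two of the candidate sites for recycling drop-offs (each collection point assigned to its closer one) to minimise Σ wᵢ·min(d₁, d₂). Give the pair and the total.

Evaluate every pair (each demand assigned to the nearer of the two):
  {γ, ε}: total = 698
  {α, γ}: total = 1058
  {α, ε}: total = 1188
  {β, γ}: total = 1340
  {γ, δ}: total = 1340
  {β, ε}: total = 1438
  {α, β}: total = 1548
  {α, δ}: total = 1548
  {δ, ε}: total = 1578
  {β, δ}: total = 2236
Best pair: {γ, ε} with total 698.

{γ, ε}, total 698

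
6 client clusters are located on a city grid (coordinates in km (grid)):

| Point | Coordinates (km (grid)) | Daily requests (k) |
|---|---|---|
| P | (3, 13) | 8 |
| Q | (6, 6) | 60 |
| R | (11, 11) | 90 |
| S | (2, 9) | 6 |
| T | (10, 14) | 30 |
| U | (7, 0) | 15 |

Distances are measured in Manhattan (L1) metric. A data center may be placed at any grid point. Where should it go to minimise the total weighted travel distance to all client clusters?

Manhattan distance separates: Σwᵢ(|x−xᵢ|+|y−yᵢ|) = Σwᵢ|x−xᵢ| + Σwᵢ|y−yᵢ|, so x and y are optimised independently as 1-D weighted medians.
Total weight W = 209; half = 104.5.
x-coordinate, sorted with cumulative weight:
  x=2 (S, w=6) cum 6
  x=3 (P, w=8) cum 14
  x=6 (Q, w=60) cum 74
  x=7 (U, w=15) cum 89
  x=10 (T, w=30) cum 119  ← median
  x=11 (R, w=90) cum 209
⇒ x* = 10
y-coordinate, sorted with cumulative weight:
  y=0 (U, w=15) cum 15
  y=6 (Q, w=60) cum 75
  y=9 (S, w=6) cum 81
  y=11 (R, w=90) cum 171  ← median
  y=13 (P, w=8) cum 179
  y=14 (T, w=30) cum 209
⇒ y* = 11

(10, 11)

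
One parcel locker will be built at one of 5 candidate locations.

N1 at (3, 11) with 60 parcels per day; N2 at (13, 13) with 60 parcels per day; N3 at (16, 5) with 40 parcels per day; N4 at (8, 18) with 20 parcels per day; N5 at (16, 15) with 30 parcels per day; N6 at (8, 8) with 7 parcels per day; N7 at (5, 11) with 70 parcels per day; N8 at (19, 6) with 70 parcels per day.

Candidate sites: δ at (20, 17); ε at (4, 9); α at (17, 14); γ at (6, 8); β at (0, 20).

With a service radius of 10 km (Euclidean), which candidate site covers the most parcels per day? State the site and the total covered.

Coverage radius r = 10 km; a point is covered iff (Δx)²+(Δy)² ≤ 10² = 100.
  δ (20, 17): covers {N2, N5} → 90
  ε (4, 9): covers {N1, N2, N4, N6, N7} → 217
  α (17, 14): covers {N2, N3, N4, N5, N8} → 220
  γ (6, 8): covers {N1, N2, N6, N7} → 197
  β (0, 20): covers {N1, N4} → 80
Maximum coverage at α: 220 parcels per day.

α, covering 220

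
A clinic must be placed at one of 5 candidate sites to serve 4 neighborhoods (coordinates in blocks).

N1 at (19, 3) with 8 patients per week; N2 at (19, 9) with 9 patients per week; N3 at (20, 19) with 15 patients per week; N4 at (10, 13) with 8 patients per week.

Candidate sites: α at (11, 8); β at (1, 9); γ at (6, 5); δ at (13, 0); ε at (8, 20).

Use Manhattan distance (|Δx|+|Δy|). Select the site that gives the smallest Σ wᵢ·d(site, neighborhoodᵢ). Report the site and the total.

α, total 533 blocks

Total weighted distance at each candidate:
  α (11, 8): total = 533
  β (1, 9): total = 893
  γ (6, 5): total = 789
  δ (13, 0): total = 725
  ε (8, 20): total = 689
Minimum is at α with total 533 blocks.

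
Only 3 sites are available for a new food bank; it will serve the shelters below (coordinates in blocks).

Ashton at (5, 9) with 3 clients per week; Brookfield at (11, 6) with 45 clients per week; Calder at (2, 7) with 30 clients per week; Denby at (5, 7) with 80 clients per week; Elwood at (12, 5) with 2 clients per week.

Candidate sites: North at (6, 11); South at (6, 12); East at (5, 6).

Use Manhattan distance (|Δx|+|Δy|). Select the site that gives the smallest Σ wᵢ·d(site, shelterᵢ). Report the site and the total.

East, total 495 blocks

Total weighted distance at each candidate:
  North (6, 11): total = 1123
  South (6, 12): total = 1283
  East (5, 6): total = 495
Minimum is at East with total 495 blocks.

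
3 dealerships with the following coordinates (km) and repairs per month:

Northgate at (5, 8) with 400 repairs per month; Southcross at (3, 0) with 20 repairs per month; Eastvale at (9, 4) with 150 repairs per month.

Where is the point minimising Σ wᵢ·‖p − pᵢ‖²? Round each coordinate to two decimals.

(5.98, 6.67)

The minimiser of Σwᵢ‖p−pᵢ‖² is the weighted centroid p* = (Σwᵢpᵢ)/(Σwᵢ).
Σwᵢ = 570.
Σwᵢxᵢ = 400·5 + 20·3 + 150·9 = 3410.
Σwᵢyᵢ = 400·8 + 20·0 + 150·4 = 3800.
x* = 3410/570 = 5.98, y* = 3800/570 = 6.67.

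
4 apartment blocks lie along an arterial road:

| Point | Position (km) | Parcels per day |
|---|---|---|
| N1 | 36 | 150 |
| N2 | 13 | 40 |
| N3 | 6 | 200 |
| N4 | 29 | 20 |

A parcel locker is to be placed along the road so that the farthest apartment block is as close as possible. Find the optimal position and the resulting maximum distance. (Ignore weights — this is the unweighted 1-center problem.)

location 21, max distance 15

The 1-center on a line is the midpoint of the two extreme points: leftmost at 6, rightmost at 36.
Optimal location = (6 + 36)/2 = 21; maximum distance = (36 − 6)/2 = 15.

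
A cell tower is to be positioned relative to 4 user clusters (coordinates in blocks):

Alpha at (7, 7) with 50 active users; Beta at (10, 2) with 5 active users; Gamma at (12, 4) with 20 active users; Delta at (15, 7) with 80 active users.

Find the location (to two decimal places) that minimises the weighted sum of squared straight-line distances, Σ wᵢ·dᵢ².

(11.87, 6.45)

The minimiser of Σwᵢ‖p−pᵢ‖² is the weighted centroid p* = (Σwᵢpᵢ)/(Σwᵢ).
Σwᵢ = 155.
Σwᵢxᵢ = 50·7 + 5·10 + 20·12 + 80·15 = 1840.
Σwᵢyᵢ = 50·7 + 5·2 + 20·4 + 80·7 = 1000.
x* = 1840/155 = 11.87, y* = 1000/155 = 6.45.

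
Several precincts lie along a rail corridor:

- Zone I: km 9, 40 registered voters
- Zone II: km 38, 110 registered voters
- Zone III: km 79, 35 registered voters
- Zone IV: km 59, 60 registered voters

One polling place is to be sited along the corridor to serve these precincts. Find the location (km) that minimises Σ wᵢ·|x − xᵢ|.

For a sum of weighted absolute distances on a line, the optimum is the weighted median (not the mean). Total weight W = 245; half-weight = 122.5.
Sort by position and accumulate weight:
  km 9 (Zone I, w=40) → cum 40
  km 38 (Zone II, w=110) → cum 150  ≥ 122.5 → median here
  km 59 (Zone IV, w=60) → cum 210
  km 79 (Zone III, w=35) → cum 245
Optimal location: km 38.

x = 38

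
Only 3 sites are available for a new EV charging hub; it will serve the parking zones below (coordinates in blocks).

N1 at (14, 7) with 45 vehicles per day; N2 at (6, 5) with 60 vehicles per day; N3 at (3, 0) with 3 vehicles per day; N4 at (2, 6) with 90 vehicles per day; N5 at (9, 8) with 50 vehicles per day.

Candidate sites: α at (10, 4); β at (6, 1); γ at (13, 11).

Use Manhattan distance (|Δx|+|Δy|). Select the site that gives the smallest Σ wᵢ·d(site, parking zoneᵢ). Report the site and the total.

Total weighted distance at each candidate:
  α (10, 4): total = 1798
  β (6, 1): total = 2192
  γ (13, 11): total = 2858
Minimum is at α with total 1798 blocks.

α, total 1798 blocks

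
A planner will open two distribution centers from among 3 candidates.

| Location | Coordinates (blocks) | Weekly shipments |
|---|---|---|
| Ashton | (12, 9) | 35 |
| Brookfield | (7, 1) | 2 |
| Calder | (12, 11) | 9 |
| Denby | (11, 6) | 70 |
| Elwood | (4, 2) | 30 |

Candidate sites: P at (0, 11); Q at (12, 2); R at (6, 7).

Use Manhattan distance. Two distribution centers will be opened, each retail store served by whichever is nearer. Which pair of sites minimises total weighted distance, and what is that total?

{Q, R}, total 898

Evaluate every pair (each demand assigned to the nearer of the two):
  {Q, R}: total = 898
  {P, Q}: total = 928
  {P, R}: total = 1014
Best pair: {Q, R} with total 898.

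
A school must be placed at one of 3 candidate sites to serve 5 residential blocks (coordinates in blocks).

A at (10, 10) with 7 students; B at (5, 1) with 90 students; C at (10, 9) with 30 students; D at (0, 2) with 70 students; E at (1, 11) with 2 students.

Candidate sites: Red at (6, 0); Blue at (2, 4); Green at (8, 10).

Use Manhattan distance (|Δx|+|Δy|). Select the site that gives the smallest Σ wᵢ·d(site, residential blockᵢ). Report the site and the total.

Red, total 1260 blocks

Total weighted distance at each candidate:
  Red (6, 0): total = 1260
  Blue (2, 4): total = 1324
  Green (8, 10): total = 2320
Minimum is at Red with total 1260 blocks.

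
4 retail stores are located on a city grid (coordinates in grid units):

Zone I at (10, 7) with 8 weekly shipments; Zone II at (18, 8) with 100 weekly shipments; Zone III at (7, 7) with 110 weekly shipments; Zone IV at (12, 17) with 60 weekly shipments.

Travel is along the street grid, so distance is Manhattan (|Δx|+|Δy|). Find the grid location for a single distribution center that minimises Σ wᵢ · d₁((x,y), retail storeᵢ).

Manhattan distance separates: Σwᵢ(|x−xᵢ|+|y−yᵢ|) = Σwᵢ|x−xᵢ| + Σwᵢ|y−yᵢ|, so x and y are optimised independently as 1-D weighted medians.
Total weight W = 278; half = 139.
x-coordinate, sorted with cumulative weight:
  x=7 (Zone III, w=110) cum 110
  x=10 (Zone I, w=8) cum 118
  x=12 (Zone IV, w=60) cum 178  ← median
  x=18 (Zone II, w=100) cum 278
⇒ x* = 12
y-coordinate, sorted with cumulative weight:
  y=7 (Zone I, w=8) cum 8
  y=7 (Zone III, w=110) cum 118
  y=8 (Zone II, w=100) cum 218  ← median
  y=17 (Zone IV, w=60) cum 278
⇒ y* = 8

(12, 8)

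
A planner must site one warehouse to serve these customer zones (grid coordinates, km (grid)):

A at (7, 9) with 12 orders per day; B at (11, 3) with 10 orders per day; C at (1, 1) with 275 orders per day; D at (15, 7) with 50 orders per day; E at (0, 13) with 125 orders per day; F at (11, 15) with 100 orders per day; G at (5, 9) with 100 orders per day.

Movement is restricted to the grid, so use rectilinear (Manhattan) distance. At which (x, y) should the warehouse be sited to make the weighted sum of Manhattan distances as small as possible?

Manhattan distance separates: Σwᵢ(|x−xᵢ|+|y−yᵢ|) = Σwᵢ|x−xᵢ| + Σwᵢ|y−yᵢ|, so x and y are optimised independently as 1-D weighted medians.
Total weight W = 672; half = 336.
x-coordinate, sorted with cumulative weight:
  x=0 (E, w=125) cum 125
  x=1 (C, w=275) cum 400  ← median
  x=5 (G, w=100) cum 500
  x=7 (A, w=12) cum 512
  x=11 (B, w=10) cum 522
  x=11 (F, w=100) cum 622
  x=15 (D, w=50) cum 672
⇒ x* = 1
y-coordinate, sorted with cumulative weight:
  y=1 (C, w=275) cum 275
  y=3 (B, w=10) cum 285
  y=7 (D, w=50) cum 335
  y=9 (A, w=12) cum 347  ← median
  y=9 (G, w=100) cum 447
  y=13 (E, w=125) cum 572
  y=15 (F, w=100) cum 672
⇒ y* = 9

(1, 9)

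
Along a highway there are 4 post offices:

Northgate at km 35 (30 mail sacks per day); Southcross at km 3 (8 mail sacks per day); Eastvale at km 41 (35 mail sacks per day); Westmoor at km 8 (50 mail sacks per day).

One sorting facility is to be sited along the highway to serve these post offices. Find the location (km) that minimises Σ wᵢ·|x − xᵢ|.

x = 35

For a sum of weighted absolute distances on a line, the optimum is the weighted median (not the mean). Total weight W = 123; half-weight = 61.5.
Sort by position and accumulate weight:
  km 3 (Southcross, w=8) → cum 8
  km 8 (Westmoor, w=50) → cum 58
  km 35 (Northgate, w=30) → cum 88  ≥ 61.5 → median here
  km 41 (Eastvale, w=35) → cum 123
Optimal location: km 35.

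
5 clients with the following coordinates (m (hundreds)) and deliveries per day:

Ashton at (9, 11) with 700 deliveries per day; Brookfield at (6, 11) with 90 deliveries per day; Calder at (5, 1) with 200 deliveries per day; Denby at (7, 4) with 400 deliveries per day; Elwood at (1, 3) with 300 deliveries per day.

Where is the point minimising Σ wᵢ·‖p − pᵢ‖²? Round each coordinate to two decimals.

The minimiser of Σwᵢ‖p−pᵢ‖² is the weighted centroid p* = (Σwᵢpᵢ)/(Σwᵢ).
Σwᵢ = 1690.
Σwᵢxᵢ = 700·9 + 90·6 + 200·5 + 400·7 + 300·1 = 10940.
Σwᵢyᵢ = 700·11 + 90·11 + 200·1 + 400·4 + 300·3 = 11390.
x* = 10940/1690 = 6.47, y* = 11390/1690 = 6.74.

(6.47, 6.74)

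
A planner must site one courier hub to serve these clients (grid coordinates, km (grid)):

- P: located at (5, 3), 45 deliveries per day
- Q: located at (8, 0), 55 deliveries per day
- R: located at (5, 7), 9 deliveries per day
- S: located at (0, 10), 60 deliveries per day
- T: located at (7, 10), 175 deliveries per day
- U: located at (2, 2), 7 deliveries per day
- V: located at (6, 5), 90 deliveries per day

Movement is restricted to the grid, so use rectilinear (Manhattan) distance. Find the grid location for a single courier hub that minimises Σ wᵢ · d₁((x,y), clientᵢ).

Manhattan distance separates: Σwᵢ(|x−xᵢ|+|y−yᵢ|) = Σwᵢ|x−xᵢ| + Σwᵢ|y−yᵢ|, so x and y are optimised independently as 1-D weighted medians.
Total weight W = 441; half = 220.5.
x-coordinate, sorted with cumulative weight:
  x=0 (S, w=60) cum 60
  x=2 (U, w=7) cum 67
  x=5 (P, w=45) cum 112
  x=5 (R, w=9) cum 121
  x=6 (V, w=90) cum 211
  x=7 (T, w=175) cum 386  ← median
  x=8 (Q, w=55) cum 441
⇒ x* = 7
y-coordinate, sorted with cumulative weight:
  y=0 (Q, w=55) cum 55
  y=2 (U, w=7) cum 62
  y=3 (P, w=45) cum 107
  y=5 (V, w=90) cum 197
  y=7 (R, w=9) cum 206
  y=10 (S, w=60) cum 266  ← median
  y=10 (T, w=175) cum 441
⇒ y* = 10

(7, 10)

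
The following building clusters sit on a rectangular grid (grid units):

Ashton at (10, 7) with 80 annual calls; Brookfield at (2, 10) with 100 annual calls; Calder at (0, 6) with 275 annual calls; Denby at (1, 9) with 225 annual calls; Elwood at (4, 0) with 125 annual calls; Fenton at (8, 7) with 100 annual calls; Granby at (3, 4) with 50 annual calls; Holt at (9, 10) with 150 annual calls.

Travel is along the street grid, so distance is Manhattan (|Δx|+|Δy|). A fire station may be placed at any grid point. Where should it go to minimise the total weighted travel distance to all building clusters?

Manhattan distance separates: Σwᵢ(|x−xᵢ|+|y−yᵢ|) = Σwᵢ|x−xᵢ| + Σwᵢ|y−yᵢ|, so x and y are optimised independently as 1-D weighted medians.
Total weight W = 1105; half = 552.5.
x-coordinate, sorted with cumulative weight:
  x=0 (Calder, w=275) cum 275
  x=1 (Denby, w=225) cum 500
  x=2 (Brookfield, w=100) cum 600  ← median
  x=3 (Granby, w=50) cum 650
  x=4 (Elwood, w=125) cum 775
  x=8 (Fenton, w=100) cum 875
  x=9 (Holt, w=150) cum 1025
  x=10 (Ashton, w=80) cum 1105
⇒ x* = 2
y-coordinate, sorted with cumulative weight:
  y=0 (Elwood, w=125) cum 125
  y=4 (Granby, w=50) cum 175
  y=6 (Calder, w=275) cum 450
  y=7 (Ashton, w=80) cum 530
  y=7 (Fenton, w=100) cum 630  ← median
  y=9 (Denby, w=225) cum 855
  y=10 (Brookfield, w=100) cum 955
  y=10 (Holt, w=150) cum 1105
⇒ y* = 7

(2, 7)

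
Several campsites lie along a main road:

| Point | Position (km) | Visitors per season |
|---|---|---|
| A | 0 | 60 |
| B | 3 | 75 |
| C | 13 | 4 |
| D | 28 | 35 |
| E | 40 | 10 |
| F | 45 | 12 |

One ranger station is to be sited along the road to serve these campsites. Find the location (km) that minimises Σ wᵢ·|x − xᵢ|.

For a sum of weighted absolute distances on a line, the optimum is the weighted median (not the mean). Total weight W = 196; half-weight = 98.
Sort by position and accumulate weight:
  km 0 (A, w=60) → cum 60
  km 3 (B, w=75) → cum 135  ≥ 98 → median here
  km 13 (C, w=4) → cum 139
  km 28 (D, w=35) → cum 174
  km 40 (E, w=10) → cum 184
  km 45 (F, w=12) → cum 196
Optimal location: km 3.

x = 3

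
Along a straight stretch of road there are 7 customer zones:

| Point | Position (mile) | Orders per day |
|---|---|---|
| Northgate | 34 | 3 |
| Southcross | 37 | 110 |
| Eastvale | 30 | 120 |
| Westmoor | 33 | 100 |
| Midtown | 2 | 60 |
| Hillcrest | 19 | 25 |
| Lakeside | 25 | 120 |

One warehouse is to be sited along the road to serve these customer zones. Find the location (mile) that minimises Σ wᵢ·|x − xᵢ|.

x = 30

For a sum of weighted absolute distances on a line, the optimum is the weighted median (not the mean). Total weight W = 538; half-weight = 269.
Sort by position and accumulate weight:
  mile 2 (Midtown, w=60) → cum 60
  mile 19 (Hillcrest, w=25) → cum 85
  mile 25 (Lakeside, w=120) → cum 205
  mile 30 (Eastvale, w=120) → cum 325  ≥ 269 → median here
  mile 33 (Westmoor, w=100) → cum 425
  mile 34 (Northgate, w=3) → cum 428
  mile 37 (Southcross, w=110) → cum 538
Optimal location: mile 30.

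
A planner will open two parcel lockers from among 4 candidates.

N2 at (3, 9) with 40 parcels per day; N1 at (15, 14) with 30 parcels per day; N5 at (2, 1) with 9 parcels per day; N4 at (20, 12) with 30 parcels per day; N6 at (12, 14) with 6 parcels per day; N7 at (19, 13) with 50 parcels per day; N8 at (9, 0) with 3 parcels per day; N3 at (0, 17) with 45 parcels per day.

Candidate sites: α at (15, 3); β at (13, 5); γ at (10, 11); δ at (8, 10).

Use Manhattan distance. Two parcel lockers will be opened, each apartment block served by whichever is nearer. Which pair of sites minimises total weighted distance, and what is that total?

Evaluate every pair (each demand assigned to the nearer of the two):
  {γ, δ}: total = 2233
  {α, γ}: total = 2392
  {β, γ}: total = 2392
  {α, δ}: total = 2575
  {β, δ}: total = 2575
  {α, β}: total = 3357
Best pair: {γ, δ} with total 2233.

{γ, δ}, total 2233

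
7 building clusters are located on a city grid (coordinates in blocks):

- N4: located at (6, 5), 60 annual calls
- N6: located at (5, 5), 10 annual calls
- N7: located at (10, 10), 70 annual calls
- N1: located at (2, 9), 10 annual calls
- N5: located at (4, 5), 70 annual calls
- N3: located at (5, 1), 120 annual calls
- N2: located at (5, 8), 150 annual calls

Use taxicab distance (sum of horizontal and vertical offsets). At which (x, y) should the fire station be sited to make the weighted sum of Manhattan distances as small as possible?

(5, 5)

Manhattan distance separates: Σwᵢ(|x−xᵢ|+|y−yᵢ|) = Σwᵢ|x−xᵢ| + Σwᵢ|y−yᵢ|, so x and y are optimised independently as 1-D weighted medians.
Total weight W = 490; half = 245.
x-coordinate, sorted with cumulative weight:
  x=2 (N1, w=10) cum 10
  x=4 (N5, w=70) cum 80
  x=5 (N6, w=10) cum 90
  x=5 (N3, w=120) cum 210
  x=5 (N2, w=150) cum 360  ← median
  x=6 (N4, w=60) cum 420
  x=10 (N7, w=70) cum 490
⇒ x* = 5
y-coordinate, sorted with cumulative weight:
  y=1 (N3, w=120) cum 120
  y=5 (N4, w=60) cum 180
  y=5 (N6, w=10) cum 190
  y=5 (N5, w=70) cum 260  ← median
  y=8 (N2, w=150) cum 410
  y=9 (N1, w=10) cum 420
  y=10 (N7, w=70) cum 490
⇒ y* = 5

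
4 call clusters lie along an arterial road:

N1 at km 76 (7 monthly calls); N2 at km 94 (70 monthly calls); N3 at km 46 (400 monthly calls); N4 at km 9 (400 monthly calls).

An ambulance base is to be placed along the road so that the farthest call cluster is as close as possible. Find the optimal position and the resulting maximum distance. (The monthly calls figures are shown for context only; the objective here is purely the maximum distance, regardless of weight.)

location 51.5, max distance 42.5

The 1-center on a line is the midpoint of the two extreme points: leftmost at 9, rightmost at 94.
Optimal location = (9 + 94)/2 = 51.5; maximum distance = (94 − 9)/2 = 42.5.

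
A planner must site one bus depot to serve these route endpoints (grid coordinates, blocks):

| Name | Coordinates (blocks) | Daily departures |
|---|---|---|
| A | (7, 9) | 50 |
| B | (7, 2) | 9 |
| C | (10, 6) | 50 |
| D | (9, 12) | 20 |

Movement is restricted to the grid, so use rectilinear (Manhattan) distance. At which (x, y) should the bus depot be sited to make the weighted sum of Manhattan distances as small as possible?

Manhattan distance separates: Σwᵢ(|x−xᵢ|+|y−yᵢ|) = Σwᵢ|x−xᵢ| + Σwᵢ|y−yᵢ|, so x and y are optimised independently as 1-D weighted medians.
Total weight W = 129; half = 64.5.
x-coordinate, sorted with cumulative weight:
  x=7 (A, w=50) cum 50
  x=7 (B, w=9) cum 59
  x=9 (D, w=20) cum 79  ← median
  x=10 (C, w=50) cum 129
⇒ x* = 9
y-coordinate, sorted with cumulative weight:
  y=2 (B, w=9) cum 9
  y=6 (C, w=50) cum 59
  y=9 (A, w=50) cum 109  ← median
  y=12 (D, w=20) cum 129
⇒ y* = 9

(9, 9)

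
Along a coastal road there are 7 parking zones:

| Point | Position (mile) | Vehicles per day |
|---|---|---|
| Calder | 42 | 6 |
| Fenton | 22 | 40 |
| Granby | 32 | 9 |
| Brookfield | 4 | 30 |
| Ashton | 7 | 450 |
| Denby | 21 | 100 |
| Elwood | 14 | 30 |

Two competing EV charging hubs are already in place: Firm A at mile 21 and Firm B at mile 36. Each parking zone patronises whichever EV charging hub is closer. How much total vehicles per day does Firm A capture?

The indifferent point is the midpoint (21+36)/2 = 28.5; parking zones left of it (closer to Firm A at 21) go to Firm A, those right go to Firm B.
  Brookfield at 4 (w=30) → Firm A
  Ashton at 7 (w=450) → Firm A
  Elwood at 14 (w=30) → Firm A
  Denby at 21 (w=100) → Firm A
  Fenton at 22 (w=40) → Firm A
  Granby at 32 (w=9) → Firm B
  Calder at 42 (w=6) → Firm B
Firm A captures 650; Firm B captures 15.

650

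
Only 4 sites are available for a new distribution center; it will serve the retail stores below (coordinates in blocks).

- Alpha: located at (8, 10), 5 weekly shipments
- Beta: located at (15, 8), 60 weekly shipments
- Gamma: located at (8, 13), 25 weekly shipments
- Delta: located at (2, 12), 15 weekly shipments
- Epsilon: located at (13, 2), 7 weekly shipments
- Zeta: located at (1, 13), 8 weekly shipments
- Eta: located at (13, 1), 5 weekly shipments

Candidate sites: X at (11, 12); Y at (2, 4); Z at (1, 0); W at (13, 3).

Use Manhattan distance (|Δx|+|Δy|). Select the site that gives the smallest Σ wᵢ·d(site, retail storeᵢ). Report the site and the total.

Total weighted distance at each candidate:
  X (11, 12): total = 977
  Y (2, 4): total = 1816
  Z (1, 0): total = 2367
  W (13, 3): total = 1348
Minimum is at X with total 977 blocks.

X, total 977 blocks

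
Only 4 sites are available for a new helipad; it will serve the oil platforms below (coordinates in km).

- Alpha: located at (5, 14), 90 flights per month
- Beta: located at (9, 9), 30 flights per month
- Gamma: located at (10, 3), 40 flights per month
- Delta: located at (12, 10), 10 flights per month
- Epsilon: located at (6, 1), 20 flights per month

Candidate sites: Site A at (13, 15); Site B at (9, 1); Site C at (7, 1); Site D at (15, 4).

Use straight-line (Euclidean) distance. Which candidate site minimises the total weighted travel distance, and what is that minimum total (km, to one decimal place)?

Site C, total 1698.3 km

Total weighted distance at each candidate:
  Site A (13, 15): total = 1800.7
  Site B (9, 1): total = 1708.4
  Site C (7, 1): total = 1698.3
  Site D (15, 4): total = 1967.9
Minimum is at Site C with total 1698.3 km.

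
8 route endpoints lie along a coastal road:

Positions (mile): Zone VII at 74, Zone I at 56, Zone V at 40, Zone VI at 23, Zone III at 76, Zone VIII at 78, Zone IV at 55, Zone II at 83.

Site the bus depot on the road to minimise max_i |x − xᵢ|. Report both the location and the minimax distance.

The 1-center on a line is the midpoint of the two extreme points: leftmost at 23, rightmost at 83.
Optimal location = (23 + 83)/2 = 53; maximum distance = (83 − 23)/2 = 30.

location 53, max distance 30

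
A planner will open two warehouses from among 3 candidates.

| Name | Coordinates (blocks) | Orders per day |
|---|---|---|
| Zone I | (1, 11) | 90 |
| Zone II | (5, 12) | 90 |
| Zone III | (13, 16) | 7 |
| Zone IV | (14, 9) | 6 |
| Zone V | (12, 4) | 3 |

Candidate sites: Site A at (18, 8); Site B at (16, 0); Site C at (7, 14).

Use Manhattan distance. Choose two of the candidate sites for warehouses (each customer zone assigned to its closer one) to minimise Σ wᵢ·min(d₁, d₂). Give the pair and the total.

{Site A, Site C}, total 1286

Evaluate every pair (each demand assigned to the nearer of the two):
  {Site A, Site C}: total = 1286
  {Site B, Site C}: total = 1316
  {Site A, Site B}: total = 3475
Best pair: {Site A, Site C} with total 1286.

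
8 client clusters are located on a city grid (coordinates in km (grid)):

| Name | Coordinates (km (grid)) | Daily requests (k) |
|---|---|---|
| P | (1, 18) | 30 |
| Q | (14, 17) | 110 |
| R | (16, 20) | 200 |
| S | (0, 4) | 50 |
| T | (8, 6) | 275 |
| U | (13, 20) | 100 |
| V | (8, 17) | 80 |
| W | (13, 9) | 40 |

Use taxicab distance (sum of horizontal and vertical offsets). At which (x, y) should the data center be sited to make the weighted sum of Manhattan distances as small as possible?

Manhattan distance separates: Σwᵢ(|x−xᵢ|+|y−yᵢ|) = Σwᵢ|x−xᵢ| + Σwᵢ|y−yᵢ|, so x and y are optimised independently as 1-D weighted medians.
Total weight W = 885; half = 442.5.
x-coordinate, sorted with cumulative weight:
  x=0 (S, w=50) cum 50
  x=1 (P, w=30) cum 80
  x=8 (T, w=275) cum 355
  x=8 (V, w=80) cum 435
  x=13 (U, w=100) cum 535  ← median
  x=13 (W, w=40) cum 575
  x=14 (Q, w=110) cum 685
  x=16 (R, w=200) cum 885
⇒ x* = 13
y-coordinate, sorted with cumulative weight:
  y=4 (S, w=50) cum 50
  y=6 (T, w=275) cum 325
  y=9 (W, w=40) cum 365
  y=17 (Q, w=110) cum 475  ← median
  y=17 (V, w=80) cum 555
  y=18 (P, w=30) cum 585
  y=20 (R, w=200) cum 785
  y=20 (U, w=100) cum 885
⇒ y* = 17

(13, 17)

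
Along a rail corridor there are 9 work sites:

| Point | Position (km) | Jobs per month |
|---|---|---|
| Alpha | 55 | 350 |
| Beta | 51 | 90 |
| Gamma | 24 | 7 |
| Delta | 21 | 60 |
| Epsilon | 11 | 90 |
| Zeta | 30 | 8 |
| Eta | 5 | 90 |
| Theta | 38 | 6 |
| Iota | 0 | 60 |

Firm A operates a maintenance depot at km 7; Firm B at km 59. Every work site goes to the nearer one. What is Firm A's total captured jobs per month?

315

The indifferent point is the midpoint (7+59)/2 = 33; work sites left of it (closer to Firm A at 7) go to Firm A, those right go to Firm B.
  Iota at 0 (w=60) → Firm A
  Eta at 5 (w=90) → Firm A
  Epsilon at 11 (w=90) → Firm A
  Delta at 21 (w=60) → Firm A
  Gamma at 24 (w=7) → Firm A
  Zeta at 30 (w=8) → Firm A
  Theta at 38 (w=6) → Firm B
  Beta at 51 (w=90) → Firm B
  Alpha at 55 (w=350) → Firm B
Firm A captures 315; Firm B captures 446.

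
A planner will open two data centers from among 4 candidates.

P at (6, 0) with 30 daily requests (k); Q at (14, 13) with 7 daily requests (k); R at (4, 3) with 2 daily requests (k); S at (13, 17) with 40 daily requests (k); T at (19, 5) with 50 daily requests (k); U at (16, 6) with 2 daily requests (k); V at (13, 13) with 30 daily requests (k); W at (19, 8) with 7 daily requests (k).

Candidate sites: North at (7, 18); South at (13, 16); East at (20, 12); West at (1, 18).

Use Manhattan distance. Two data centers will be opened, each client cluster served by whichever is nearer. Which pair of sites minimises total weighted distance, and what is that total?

Evaluate every pair (each demand assigned to the nearer of the two):
  {South, East}: total = 1347
  {North, East}: total = 1630
  {North, South}: total = 1738
  {South, West}: total = 1858
  {East, West}: total = 1950
  {North, West}: total = 2746
Best pair: {South, East} with total 1347.

{South, East}, total 1347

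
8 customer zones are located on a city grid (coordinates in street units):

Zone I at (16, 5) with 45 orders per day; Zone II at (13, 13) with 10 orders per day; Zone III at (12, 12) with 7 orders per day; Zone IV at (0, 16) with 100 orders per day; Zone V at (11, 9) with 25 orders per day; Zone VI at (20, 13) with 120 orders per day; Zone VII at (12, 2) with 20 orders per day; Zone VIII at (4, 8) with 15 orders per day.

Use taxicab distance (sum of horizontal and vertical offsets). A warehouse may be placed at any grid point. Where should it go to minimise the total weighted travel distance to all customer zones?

Manhattan distance separates: Σwᵢ(|x−xᵢ|+|y−yᵢ|) = Σwᵢ|x−xᵢ| + Σwᵢ|y−yᵢ|, so x and y are optimised independently as 1-D weighted medians.
Total weight W = 342; half = 171.
x-coordinate, sorted with cumulative weight:
  x=0 (Zone IV, w=100) cum 100
  x=4 (Zone VIII, w=15) cum 115
  x=11 (Zone V, w=25) cum 140
  x=12 (Zone III, w=7) cum 147
  x=12 (Zone VII, w=20) cum 167
  x=13 (Zone II, w=10) cum 177  ← median
  x=16 (Zone I, w=45) cum 222
  x=20 (Zone VI, w=120) cum 342
⇒ x* = 13
y-coordinate, sorted with cumulative weight:
  y=2 (Zone VII, w=20) cum 20
  y=5 (Zone I, w=45) cum 65
  y=8 (Zone VIII, w=15) cum 80
  y=9 (Zone V, w=25) cum 105
  y=12 (Zone III, w=7) cum 112
  y=13 (Zone II, w=10) cum 122
  y=13 (Zone VI, w=120) cum 242  ← median
  y=16 (Zone IV, w=100) cum 342
⇒ y* = 13

(13, 13)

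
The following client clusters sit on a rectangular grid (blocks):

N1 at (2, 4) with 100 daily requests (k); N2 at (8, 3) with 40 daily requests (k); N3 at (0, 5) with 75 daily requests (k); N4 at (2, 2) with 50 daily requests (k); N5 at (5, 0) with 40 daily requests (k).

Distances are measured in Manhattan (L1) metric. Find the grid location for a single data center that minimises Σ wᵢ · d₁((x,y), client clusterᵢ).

(2, 4)

Manhattan distance separates: Σwᵢ(|x−xᵢ|+|y−yᵢ|) = Σwᵢ|x−xᵢ| + Σwᵢ|y−yᵢ|, so x and y are optimised independently as 1-D weighted medians.
Total weight W = 305; half = 152.5.
x-coordinate, sorted with cumulative weight:
  x=0 (N3, w=75) cum 75
  x=2 (N1, w=100) cum 175  ← median
  x=2 (N4, w=50) cum 225
  x=5 (N5, w=40) cum 265
  x=8 (N2, w=40) cum 305
⇒ x* = 2
y-coordinate, sorted with cumulative weight:
  y=0 (N5, w=40) cum 40
  y=2 (N4, w=50) cum 90
  y=3 (N2, w=40) cum 130
  y=4 (N1, w=100) cum 230  ← median
  y=5 (N3, w=75) cum 305
⇒ y* = 4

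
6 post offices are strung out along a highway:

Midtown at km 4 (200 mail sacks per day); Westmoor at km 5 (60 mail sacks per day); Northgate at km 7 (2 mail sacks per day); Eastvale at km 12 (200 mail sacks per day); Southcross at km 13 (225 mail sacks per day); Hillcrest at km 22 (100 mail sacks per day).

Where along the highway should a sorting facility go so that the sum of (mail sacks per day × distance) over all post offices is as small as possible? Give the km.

For a sum of weighted absolute distances on a line, the optimum is the weighted median (not the mean). Total weight W = 787; half-weight = 393.5.
Sort by position and accumulate weight:
  km 4 (Midtown, w=200) → cum 200
  km 5 (Westmoor, w=60) → cum 260
  km 7 (Northgate, w=2) → cum 262
  km 12 (Eastvale, w=200) → cum 462  ≥ 393.5 → median here
  km 13 (Southcross, w=225) → cum 687
  km 22 (Hillcrest, w=100) → cum 787
Optimal location: km 12.

x = 12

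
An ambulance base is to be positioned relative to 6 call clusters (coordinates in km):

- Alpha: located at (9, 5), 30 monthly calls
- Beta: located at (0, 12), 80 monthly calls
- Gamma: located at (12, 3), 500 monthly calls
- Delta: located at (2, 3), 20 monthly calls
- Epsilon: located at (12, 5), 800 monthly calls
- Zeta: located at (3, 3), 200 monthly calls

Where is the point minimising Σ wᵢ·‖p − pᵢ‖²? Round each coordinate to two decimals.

(10.13, 4.46)

The minimiser of Σwᵢ‖p−pᵢ‖² is the weighted centroid p* = (Σwᵢpᵢ)/(Σwᵢ).
Σwᵢ = 1630.
Σwᵢxᵢ = 30·9 + 80·0 + 500·12 + 20·2 + 800·12 + 200·3 = 16510.
Σwᵢyᵢ = 30·5 + 80·12 + 500·3 + 20·3 + 800·5 + 200·3 = 7270.
x* = 16510/1630 = 10.13, y* = 7270/1630 = 4.46.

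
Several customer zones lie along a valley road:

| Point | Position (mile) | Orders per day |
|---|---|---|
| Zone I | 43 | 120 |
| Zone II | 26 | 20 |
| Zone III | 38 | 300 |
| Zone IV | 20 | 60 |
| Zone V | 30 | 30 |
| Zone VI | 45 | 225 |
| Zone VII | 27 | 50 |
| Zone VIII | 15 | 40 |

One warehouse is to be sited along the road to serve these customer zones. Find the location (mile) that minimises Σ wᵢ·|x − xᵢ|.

For a sum of weighted absolute distances on a line, the optimum is the weighted median (not the mean). Total weight W = 845; half-weight = 422.5.
Sort by position and accumulate weight:
  mile 15 (Zone VIII, w=40) → cum 40
  mile 20 (Zone IV, w=60) → cum 100
  mile 26 (Zone II, w=20) → cum 120
  mile 27 (Zone VII, w=50) → cum 170
  mile 30 (Zone V, w=30) → cum 200
  mile 38 (Zone III, w=300) → cum 500  ≥ 422.5 → median here
  mile 43 (Zone I, w=120) → cum 620
  mile 45 (Zone VI, w=225) → cum 845
Optimal location: mile 38.

x = 38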